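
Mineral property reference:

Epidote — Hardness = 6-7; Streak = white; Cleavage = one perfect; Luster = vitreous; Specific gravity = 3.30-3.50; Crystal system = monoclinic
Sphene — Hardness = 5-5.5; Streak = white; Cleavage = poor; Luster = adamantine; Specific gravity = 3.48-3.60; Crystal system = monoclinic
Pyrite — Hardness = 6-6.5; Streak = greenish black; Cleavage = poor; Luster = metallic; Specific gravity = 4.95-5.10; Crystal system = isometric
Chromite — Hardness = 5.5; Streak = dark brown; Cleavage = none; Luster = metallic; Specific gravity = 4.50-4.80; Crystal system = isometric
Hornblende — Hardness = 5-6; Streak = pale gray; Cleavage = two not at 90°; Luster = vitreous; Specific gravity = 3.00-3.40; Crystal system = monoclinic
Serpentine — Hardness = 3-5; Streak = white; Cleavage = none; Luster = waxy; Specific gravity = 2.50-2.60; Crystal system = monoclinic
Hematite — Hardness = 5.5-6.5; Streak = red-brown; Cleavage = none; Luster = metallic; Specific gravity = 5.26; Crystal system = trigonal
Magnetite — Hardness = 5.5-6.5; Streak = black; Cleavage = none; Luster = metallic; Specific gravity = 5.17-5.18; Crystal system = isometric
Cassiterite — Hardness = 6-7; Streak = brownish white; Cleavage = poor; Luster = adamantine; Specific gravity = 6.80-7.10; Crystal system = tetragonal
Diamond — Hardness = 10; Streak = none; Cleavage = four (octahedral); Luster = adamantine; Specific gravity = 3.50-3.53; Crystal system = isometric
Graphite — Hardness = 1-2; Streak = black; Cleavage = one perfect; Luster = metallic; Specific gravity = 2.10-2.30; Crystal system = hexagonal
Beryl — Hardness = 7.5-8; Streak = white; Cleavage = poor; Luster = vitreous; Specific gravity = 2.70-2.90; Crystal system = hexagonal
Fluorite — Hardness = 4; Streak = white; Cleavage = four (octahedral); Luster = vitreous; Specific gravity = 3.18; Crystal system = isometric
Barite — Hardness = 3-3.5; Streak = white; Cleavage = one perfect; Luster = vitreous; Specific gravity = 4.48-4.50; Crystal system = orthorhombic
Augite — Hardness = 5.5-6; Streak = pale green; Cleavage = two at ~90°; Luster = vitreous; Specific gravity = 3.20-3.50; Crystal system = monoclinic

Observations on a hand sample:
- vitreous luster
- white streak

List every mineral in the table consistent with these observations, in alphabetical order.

Barite, Beryl, Epidote, Fluorite

Vitreous luster — narrows the field to Epidote, Hornblende, Beryl, Fluorite, Barite, Augite.
White streak eliminates Hornblende, Augite.
Remaining candidates: Barite, Beryl, Epidote, Fluorite.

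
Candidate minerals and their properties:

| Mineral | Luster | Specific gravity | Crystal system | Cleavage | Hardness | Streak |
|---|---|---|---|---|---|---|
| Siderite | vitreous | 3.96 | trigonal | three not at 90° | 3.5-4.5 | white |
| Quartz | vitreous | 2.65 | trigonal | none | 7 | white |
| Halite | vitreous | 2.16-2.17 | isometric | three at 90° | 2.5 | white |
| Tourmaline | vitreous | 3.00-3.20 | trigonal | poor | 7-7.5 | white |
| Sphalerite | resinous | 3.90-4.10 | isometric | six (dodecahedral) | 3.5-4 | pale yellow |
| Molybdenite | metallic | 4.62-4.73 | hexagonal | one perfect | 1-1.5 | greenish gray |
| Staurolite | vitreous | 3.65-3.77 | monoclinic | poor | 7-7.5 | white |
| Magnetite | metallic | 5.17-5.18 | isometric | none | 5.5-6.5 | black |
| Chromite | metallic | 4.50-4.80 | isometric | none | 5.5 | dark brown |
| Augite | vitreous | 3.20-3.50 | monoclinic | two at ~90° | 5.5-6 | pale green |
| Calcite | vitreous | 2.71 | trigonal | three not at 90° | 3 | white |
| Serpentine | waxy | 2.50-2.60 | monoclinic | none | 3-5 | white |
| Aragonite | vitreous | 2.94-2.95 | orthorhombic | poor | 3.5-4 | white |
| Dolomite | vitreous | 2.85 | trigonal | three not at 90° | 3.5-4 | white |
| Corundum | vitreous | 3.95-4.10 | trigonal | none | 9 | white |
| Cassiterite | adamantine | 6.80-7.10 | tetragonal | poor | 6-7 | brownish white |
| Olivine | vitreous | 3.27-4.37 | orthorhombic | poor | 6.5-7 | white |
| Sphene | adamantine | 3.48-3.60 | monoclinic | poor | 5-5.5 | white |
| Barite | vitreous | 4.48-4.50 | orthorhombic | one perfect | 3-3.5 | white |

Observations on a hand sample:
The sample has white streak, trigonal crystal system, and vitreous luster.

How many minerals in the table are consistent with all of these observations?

White streak eliminates Sphalerite, Molybdenite, Magnetite, Chromite, Augite, Cassiterite.
Trigonal crystal system: narrows the field to Siderite, Quartz, Tourmaline, Calcite, Dolomite, Corundum.
Vitreous luster: no further eliminations.
Consistent with every observation: Calcite, Corundum, Dolomite, Quartz, Siderite, Tourmaline.
That is 6 minerals.

6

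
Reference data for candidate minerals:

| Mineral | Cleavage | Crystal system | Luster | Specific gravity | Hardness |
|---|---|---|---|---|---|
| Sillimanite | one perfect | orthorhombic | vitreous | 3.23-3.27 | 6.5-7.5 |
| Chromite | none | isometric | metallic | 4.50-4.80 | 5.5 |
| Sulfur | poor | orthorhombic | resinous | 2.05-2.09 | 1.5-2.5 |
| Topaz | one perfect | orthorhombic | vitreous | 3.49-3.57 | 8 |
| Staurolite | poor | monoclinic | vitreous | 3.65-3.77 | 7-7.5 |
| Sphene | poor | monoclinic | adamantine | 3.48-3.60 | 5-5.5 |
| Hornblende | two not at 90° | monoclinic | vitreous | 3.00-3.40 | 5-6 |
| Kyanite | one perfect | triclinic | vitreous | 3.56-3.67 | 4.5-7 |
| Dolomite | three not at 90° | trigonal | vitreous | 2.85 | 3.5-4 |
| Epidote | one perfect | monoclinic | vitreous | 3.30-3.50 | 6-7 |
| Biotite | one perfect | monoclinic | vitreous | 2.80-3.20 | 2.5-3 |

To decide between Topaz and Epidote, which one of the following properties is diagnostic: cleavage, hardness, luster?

hardness

Cleavage: both one perfect — same for both.
Hardness: Topaz 8, Epidote 6-7 — these differ.
Luster: both vitreous — same for both.
Of the listed properties, hardness is the one that separates them.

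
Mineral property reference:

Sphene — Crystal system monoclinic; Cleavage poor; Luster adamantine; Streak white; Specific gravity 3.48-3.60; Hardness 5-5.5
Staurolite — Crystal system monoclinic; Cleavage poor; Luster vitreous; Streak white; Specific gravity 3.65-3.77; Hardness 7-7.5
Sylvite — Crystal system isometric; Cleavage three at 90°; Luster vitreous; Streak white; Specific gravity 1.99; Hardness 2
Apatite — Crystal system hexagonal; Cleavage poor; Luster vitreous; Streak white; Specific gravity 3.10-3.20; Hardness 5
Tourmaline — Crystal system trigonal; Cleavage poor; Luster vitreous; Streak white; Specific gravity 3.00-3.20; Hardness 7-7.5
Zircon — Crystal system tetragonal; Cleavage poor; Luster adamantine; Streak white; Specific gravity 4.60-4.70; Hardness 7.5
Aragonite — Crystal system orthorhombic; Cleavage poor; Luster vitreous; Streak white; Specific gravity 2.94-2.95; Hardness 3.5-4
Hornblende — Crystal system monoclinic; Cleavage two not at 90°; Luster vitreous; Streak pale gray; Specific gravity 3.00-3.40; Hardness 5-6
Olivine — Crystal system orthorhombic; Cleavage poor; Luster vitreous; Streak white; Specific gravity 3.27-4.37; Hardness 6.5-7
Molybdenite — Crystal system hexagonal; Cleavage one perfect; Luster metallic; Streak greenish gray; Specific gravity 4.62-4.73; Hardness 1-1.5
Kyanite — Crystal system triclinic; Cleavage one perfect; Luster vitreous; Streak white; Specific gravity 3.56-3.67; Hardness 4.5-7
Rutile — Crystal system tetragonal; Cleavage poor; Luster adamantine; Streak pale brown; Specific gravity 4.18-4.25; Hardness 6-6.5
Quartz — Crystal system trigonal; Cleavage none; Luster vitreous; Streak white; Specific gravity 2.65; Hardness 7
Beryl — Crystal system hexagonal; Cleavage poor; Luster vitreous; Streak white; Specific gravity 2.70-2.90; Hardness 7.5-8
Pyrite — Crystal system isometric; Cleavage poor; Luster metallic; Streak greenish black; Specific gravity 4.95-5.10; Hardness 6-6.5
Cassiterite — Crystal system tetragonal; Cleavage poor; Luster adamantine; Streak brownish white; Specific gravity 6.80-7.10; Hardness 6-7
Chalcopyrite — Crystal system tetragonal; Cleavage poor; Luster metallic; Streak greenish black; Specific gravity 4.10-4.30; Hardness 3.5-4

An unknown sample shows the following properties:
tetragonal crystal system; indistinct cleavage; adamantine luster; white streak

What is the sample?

Tetragonal crystal system — leaves Zircon, Rutile, Cassiterite, Chalcopyrite.
Indistinct cleavage — every remaining candidate is consistent.
Adamantine luster rules out Chalcopyrite.
White streak — only Zircon remains.
Zircon is the sole remaining match.

Zircon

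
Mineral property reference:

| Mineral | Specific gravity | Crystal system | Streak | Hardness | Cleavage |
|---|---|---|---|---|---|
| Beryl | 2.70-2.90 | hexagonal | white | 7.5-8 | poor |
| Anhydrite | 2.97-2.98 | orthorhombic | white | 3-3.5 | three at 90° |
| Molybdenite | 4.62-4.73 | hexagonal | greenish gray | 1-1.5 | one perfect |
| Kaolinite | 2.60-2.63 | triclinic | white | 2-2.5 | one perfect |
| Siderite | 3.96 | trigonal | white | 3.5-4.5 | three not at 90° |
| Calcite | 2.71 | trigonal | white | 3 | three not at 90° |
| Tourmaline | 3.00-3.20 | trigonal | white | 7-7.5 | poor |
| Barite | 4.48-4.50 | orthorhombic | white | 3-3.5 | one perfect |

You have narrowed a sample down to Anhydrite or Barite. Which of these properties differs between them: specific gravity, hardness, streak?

Specific gravity: Anhydrite 2.97-2.98, Barite 4.48-4.50 — distinct.
Hardness: both 3-3.5 — identical.
Streak: both white — identical.
Specific gravity is the diagnostic property here.

specific gravity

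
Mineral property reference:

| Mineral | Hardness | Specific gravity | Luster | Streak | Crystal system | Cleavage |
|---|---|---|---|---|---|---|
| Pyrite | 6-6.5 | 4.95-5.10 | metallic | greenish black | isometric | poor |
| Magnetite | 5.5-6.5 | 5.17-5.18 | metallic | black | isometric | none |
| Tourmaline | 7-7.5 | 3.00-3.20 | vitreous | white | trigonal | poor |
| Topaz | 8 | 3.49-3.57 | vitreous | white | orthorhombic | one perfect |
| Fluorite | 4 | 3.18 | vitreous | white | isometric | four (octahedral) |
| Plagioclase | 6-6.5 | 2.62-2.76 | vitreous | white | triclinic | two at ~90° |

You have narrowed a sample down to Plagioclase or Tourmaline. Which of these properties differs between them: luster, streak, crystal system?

Luster: both vitreous — same for both.
Streak: both white — same for both.
Crystal system: Plagioclase triclinic, Tourmaline trigonal — distinct.
Crystal system is the diagnostic property here.

crystal system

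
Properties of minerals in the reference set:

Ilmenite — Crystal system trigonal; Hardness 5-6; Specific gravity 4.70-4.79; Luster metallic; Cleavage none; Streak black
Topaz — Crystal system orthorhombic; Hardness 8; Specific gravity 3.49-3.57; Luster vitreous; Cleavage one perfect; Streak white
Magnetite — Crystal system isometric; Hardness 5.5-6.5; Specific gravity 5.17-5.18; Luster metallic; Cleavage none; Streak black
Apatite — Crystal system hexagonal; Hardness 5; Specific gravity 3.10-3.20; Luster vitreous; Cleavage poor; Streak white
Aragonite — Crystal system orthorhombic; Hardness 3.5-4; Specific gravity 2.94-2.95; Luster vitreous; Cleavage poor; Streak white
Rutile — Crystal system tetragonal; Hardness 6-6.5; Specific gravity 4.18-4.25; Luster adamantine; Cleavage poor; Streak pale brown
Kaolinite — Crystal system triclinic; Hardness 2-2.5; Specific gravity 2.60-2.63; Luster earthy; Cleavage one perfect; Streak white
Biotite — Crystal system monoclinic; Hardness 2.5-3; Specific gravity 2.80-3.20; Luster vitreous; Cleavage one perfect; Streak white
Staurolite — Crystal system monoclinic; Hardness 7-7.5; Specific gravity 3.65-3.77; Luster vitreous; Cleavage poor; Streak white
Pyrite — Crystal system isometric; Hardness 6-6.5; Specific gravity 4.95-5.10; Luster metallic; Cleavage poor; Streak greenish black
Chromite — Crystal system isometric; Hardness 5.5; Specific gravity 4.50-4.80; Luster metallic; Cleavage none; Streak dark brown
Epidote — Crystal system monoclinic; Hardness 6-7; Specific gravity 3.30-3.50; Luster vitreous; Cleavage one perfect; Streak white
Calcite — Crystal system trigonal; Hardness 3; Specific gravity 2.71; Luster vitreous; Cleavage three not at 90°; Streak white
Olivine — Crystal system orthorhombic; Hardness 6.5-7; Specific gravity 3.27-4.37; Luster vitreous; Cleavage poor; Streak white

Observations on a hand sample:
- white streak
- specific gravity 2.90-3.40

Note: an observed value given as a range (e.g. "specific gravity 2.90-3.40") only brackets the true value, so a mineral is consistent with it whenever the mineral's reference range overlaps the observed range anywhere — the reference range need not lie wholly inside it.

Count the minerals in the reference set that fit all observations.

5

White streak is inconsistent with Ilmenite, Magnetite, Rutile, Pyrite, Chromite.
Specific gravity 2.90-3.40 eliminates Topaz, Kaolinite, Staurolite, Calcite.
The minerals that satisfy all observations are Apatite, Aragonite, Biotite, Epidote, Olivine.
That is 5 minerals.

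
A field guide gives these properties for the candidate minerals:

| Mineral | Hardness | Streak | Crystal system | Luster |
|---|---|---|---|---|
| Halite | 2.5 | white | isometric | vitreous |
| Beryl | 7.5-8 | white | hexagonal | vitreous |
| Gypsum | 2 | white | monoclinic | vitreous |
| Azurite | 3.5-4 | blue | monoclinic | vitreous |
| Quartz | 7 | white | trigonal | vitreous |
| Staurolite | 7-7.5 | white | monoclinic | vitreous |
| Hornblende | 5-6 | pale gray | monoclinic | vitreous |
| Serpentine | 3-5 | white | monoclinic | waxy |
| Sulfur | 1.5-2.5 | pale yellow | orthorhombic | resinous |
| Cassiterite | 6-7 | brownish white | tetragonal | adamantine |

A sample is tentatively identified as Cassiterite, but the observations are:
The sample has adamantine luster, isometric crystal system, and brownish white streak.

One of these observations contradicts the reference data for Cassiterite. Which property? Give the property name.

crystal system

Adamantine luster: Cassiterite has adamantine luster — matches.
Isometric crystal system: Cassiterite has tetragonal system — does not match.
Brownish white streak: Cassiterite has brownish white streak — matches.
The crystal system is the one property that does not fit.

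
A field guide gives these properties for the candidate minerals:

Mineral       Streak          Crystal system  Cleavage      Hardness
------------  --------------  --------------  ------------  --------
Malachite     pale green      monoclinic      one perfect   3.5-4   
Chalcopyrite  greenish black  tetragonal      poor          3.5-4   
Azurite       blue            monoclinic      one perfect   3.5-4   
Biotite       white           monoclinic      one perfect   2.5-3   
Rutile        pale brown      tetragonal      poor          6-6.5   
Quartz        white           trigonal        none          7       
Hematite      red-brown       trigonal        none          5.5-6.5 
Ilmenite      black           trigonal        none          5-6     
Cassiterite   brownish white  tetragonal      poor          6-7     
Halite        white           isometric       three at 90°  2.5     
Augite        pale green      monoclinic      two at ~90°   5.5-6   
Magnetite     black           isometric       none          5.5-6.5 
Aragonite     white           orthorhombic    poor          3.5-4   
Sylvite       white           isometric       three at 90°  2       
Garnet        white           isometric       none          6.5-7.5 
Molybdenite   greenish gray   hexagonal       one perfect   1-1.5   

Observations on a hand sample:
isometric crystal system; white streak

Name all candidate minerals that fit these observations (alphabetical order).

Isometric crystal system — only Halite, Magnetite, Sylvite, Garnet remain.
White streak excludes Magnetite.
Consistent with every observation: Garnet, Halite, Sylvite.

Garnet, Halite, Sylvite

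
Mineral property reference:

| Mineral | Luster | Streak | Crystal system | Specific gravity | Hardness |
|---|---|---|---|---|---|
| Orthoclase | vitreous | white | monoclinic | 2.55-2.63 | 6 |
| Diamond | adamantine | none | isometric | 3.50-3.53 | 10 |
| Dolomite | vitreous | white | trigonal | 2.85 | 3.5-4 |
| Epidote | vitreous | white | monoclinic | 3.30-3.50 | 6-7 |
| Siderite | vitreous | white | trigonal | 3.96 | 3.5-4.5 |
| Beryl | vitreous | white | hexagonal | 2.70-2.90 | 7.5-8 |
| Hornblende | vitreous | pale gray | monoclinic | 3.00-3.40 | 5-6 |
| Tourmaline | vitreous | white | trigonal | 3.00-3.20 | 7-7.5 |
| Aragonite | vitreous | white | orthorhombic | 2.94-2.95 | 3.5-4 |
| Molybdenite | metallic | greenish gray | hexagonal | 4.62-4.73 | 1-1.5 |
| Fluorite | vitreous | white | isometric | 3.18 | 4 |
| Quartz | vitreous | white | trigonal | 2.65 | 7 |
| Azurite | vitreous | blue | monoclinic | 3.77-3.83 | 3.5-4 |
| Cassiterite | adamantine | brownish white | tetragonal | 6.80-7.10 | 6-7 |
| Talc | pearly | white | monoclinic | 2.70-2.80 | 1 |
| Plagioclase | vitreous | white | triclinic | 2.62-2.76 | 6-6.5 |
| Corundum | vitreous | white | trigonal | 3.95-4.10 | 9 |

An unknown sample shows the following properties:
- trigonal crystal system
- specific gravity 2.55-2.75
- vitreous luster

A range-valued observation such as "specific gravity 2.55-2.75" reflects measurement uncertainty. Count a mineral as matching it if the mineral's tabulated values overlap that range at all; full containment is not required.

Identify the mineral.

Quartz

Trigonal crystal system: Dolomite, Siderite, Tourmaline, Quartz, Corundum remain.
Specific gravity 2.55-2.75: narrows the field to Quartz.
Vitreous luster: every remaining candidate is consistent.
Quartz is the sole remaining match.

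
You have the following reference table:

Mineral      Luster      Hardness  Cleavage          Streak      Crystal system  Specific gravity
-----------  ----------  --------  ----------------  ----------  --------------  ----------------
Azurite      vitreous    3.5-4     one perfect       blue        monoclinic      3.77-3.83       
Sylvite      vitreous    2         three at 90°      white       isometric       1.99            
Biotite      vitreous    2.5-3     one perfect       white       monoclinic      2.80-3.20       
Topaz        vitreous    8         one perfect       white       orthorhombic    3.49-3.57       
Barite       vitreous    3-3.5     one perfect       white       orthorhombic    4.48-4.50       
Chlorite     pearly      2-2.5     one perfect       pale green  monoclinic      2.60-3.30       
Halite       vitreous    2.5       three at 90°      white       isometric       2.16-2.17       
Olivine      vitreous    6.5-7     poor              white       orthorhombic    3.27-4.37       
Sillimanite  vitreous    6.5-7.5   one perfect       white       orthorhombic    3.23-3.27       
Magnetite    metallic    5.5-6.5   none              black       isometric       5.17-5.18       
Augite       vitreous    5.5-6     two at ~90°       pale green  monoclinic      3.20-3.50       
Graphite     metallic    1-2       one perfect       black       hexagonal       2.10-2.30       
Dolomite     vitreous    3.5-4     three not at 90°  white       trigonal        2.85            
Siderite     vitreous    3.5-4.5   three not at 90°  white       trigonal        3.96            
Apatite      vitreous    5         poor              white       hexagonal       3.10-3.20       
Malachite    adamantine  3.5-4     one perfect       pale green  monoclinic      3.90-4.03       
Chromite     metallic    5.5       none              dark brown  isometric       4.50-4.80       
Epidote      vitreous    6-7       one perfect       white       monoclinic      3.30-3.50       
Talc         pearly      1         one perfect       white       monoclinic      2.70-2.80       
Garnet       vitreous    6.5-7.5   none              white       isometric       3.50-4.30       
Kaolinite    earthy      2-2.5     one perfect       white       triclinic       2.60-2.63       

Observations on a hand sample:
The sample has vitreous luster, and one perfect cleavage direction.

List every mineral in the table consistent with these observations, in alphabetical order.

Azurite, Barite, Biotite, Epidote, Sillimanite, Topaz

Vitreous luster — narrows the field to Azurite, Sylvite, Biotite, Topaz, Barite, Halite, Olivine, Sillimanite, Augite, Dolomite, Siderite, Apatite, Epidote, Garnet.
One perfect cleavage direction — Azurite, Biotite, Topaz, Barite, Sillimanite, Epidote remain.
Consistent with every observation: Azurite, Barite, Biotite, Epidote, Sillimanite, Topaz.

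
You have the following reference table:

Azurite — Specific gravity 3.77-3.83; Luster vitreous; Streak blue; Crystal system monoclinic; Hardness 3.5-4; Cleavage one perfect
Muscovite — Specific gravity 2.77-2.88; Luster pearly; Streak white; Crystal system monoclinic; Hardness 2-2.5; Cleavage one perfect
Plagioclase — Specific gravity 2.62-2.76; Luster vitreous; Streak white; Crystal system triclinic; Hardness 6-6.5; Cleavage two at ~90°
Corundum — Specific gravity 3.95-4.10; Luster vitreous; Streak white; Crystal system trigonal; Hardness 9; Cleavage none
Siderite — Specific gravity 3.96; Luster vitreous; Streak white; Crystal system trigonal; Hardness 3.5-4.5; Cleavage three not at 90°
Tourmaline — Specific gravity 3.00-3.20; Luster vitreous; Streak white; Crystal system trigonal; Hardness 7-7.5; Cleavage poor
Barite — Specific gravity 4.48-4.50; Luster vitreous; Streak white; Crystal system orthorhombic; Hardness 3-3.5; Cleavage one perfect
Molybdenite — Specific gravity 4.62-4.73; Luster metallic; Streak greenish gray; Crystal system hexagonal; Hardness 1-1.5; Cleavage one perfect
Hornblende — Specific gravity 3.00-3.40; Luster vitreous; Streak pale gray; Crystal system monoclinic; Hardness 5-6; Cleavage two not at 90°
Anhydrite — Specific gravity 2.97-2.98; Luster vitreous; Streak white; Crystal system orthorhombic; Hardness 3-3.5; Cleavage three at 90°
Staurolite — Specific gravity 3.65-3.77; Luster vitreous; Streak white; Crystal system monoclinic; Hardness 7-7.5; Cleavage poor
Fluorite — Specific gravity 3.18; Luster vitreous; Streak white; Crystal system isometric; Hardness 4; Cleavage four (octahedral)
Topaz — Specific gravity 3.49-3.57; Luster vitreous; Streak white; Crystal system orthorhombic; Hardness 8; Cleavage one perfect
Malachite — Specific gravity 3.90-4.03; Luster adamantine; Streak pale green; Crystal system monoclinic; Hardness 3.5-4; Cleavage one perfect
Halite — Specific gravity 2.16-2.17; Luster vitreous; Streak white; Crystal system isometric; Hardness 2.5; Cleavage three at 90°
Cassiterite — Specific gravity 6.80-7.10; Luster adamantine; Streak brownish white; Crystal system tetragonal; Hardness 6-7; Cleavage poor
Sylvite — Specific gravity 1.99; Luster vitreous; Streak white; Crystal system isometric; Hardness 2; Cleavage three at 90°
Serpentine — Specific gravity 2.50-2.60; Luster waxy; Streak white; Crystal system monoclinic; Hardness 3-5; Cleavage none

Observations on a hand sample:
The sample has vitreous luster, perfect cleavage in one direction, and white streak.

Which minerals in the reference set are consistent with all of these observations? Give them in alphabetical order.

Vitreous luster is inconsistent with Muscovite, Molybdenite, Malachite, Cassiterite, Serpentine.
Perfect cleavage in one direction — only Azurite, Barite, Topaz remain.
White streak rules out Azurite.
Consistent with every observation: Barite, Topaz.

Barite, Topaz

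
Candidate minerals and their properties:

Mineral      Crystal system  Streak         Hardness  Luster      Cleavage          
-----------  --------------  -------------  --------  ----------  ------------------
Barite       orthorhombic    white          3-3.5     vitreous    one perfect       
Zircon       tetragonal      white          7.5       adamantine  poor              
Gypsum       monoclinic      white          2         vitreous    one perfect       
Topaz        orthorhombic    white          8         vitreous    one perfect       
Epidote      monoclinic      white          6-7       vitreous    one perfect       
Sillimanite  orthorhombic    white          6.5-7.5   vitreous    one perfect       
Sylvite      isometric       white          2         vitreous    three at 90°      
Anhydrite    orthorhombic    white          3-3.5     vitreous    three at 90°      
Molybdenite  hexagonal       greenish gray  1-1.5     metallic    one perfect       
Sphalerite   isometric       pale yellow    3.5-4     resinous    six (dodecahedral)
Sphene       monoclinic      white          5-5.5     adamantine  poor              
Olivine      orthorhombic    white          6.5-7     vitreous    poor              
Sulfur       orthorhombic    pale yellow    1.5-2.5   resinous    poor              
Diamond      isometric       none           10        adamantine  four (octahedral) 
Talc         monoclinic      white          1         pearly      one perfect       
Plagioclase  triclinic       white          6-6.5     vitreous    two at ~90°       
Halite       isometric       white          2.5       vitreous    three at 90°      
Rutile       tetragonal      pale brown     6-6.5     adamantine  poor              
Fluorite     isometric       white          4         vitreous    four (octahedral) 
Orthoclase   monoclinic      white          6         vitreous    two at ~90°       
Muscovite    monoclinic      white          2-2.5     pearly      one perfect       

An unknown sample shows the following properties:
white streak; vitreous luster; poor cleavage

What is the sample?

Olivine

White streak rules out Molybdenite, Sphalerite, Sulfur, Diamond, Rutile.
Vitreous luster is inconsistent with Zircon, Sphene, Talc, Muscovite.
Poor cleavage — only Olivine remains.
Olivine is the sole remaining match.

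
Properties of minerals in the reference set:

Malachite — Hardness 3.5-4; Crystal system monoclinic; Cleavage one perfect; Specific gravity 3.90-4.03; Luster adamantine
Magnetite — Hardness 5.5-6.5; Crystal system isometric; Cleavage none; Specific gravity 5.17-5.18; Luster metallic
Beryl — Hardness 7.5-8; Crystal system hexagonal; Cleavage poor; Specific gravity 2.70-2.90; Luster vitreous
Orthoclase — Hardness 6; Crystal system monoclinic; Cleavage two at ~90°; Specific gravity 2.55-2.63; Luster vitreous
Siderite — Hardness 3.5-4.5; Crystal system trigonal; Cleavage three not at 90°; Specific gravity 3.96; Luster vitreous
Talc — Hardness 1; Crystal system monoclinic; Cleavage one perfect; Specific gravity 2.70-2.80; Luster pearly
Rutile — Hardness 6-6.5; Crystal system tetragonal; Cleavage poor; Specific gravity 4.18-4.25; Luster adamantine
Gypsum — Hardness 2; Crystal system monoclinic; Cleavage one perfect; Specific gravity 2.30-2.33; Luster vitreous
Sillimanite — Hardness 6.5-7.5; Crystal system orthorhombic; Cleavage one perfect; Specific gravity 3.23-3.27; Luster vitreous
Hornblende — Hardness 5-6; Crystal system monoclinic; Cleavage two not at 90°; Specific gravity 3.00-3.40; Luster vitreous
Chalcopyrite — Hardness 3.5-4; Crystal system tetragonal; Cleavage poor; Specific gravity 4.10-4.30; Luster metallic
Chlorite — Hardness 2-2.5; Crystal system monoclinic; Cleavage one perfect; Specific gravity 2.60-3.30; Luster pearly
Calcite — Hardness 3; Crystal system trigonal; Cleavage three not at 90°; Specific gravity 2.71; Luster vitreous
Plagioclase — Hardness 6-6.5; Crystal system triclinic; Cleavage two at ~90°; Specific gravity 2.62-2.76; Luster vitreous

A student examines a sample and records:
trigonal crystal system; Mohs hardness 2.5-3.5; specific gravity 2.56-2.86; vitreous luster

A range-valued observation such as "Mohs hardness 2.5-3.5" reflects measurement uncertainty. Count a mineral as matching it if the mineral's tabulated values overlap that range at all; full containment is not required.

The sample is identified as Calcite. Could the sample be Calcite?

Trigonal crystal system — fits Calcite (trigonal system).
Mohs hardness 2.5-3.5 — fits Calcite (hardness 3).
Specific gravity 2.56-2.86 — fits Calcite (SG 2.71).
Vitreous luster — fits Calcite (vitreous luster).
Every observed property is compatible with the reference values for Calcite.

Yes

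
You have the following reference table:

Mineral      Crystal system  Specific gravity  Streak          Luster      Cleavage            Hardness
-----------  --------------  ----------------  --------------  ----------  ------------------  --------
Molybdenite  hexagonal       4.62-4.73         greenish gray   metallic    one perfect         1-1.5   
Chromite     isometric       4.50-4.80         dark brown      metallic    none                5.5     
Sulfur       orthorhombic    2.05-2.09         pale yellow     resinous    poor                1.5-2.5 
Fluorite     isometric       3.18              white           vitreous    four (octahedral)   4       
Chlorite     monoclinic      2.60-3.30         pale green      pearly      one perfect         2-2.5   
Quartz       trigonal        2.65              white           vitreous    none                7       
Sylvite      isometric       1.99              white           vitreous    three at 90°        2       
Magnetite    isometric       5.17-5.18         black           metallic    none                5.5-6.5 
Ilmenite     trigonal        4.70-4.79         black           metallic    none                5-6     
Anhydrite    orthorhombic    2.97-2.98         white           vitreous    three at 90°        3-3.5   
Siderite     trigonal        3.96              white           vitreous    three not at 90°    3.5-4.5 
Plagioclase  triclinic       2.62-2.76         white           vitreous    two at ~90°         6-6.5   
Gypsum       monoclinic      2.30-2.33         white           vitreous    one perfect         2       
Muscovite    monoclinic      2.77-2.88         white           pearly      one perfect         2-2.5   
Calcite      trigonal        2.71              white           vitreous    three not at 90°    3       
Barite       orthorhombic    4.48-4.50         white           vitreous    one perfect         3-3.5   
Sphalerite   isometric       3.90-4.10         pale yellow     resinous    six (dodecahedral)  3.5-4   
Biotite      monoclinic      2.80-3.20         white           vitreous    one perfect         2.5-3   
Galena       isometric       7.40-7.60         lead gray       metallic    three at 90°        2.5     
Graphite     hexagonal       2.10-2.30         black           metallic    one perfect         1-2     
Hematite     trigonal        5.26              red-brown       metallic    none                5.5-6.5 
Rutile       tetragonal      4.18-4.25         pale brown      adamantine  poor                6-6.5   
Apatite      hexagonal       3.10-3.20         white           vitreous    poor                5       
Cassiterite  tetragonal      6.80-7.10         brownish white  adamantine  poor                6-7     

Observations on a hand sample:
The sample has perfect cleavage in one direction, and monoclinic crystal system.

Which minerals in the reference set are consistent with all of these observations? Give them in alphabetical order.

Perfect cleavage in one direction: Molybdenite, Chlorite, Gypsum, Muscovite, Barite, Biotite, Graphite remain.
Monoclinic crystal system eliminates Molybdenite, Barite, Graphite.
Remaining candidates: Biotite, Chlorite, Gypsum, Muscovite.

Biotite, Chlorite, Gypsum, Muscovite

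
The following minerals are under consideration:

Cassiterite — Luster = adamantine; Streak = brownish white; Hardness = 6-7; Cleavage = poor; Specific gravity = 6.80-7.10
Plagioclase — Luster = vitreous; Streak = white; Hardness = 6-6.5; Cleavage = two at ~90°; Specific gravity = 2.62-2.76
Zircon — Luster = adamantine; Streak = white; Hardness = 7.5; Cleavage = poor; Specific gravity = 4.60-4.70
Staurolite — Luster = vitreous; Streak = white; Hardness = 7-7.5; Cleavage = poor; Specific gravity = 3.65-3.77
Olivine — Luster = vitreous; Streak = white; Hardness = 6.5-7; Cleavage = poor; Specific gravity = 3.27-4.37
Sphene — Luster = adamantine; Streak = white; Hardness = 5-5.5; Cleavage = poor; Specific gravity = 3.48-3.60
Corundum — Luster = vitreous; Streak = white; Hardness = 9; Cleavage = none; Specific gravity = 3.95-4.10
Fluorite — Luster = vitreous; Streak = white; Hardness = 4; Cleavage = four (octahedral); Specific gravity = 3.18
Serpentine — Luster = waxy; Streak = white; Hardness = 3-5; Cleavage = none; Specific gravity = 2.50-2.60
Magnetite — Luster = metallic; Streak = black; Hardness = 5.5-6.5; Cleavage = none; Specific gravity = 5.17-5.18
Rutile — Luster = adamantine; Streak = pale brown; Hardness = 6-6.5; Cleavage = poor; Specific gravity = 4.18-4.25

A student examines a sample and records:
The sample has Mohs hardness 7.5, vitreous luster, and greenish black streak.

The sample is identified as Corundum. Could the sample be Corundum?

Inconsistent

Mohs hardness 7.5 — Corundum has hardness 9; which does not match.
Vitreous luster — fits Corundum (vitreous luster).
Greenish black streak — Corundum has white streak; which does not match.
2 of the observed properties are inconsistent with Corundum.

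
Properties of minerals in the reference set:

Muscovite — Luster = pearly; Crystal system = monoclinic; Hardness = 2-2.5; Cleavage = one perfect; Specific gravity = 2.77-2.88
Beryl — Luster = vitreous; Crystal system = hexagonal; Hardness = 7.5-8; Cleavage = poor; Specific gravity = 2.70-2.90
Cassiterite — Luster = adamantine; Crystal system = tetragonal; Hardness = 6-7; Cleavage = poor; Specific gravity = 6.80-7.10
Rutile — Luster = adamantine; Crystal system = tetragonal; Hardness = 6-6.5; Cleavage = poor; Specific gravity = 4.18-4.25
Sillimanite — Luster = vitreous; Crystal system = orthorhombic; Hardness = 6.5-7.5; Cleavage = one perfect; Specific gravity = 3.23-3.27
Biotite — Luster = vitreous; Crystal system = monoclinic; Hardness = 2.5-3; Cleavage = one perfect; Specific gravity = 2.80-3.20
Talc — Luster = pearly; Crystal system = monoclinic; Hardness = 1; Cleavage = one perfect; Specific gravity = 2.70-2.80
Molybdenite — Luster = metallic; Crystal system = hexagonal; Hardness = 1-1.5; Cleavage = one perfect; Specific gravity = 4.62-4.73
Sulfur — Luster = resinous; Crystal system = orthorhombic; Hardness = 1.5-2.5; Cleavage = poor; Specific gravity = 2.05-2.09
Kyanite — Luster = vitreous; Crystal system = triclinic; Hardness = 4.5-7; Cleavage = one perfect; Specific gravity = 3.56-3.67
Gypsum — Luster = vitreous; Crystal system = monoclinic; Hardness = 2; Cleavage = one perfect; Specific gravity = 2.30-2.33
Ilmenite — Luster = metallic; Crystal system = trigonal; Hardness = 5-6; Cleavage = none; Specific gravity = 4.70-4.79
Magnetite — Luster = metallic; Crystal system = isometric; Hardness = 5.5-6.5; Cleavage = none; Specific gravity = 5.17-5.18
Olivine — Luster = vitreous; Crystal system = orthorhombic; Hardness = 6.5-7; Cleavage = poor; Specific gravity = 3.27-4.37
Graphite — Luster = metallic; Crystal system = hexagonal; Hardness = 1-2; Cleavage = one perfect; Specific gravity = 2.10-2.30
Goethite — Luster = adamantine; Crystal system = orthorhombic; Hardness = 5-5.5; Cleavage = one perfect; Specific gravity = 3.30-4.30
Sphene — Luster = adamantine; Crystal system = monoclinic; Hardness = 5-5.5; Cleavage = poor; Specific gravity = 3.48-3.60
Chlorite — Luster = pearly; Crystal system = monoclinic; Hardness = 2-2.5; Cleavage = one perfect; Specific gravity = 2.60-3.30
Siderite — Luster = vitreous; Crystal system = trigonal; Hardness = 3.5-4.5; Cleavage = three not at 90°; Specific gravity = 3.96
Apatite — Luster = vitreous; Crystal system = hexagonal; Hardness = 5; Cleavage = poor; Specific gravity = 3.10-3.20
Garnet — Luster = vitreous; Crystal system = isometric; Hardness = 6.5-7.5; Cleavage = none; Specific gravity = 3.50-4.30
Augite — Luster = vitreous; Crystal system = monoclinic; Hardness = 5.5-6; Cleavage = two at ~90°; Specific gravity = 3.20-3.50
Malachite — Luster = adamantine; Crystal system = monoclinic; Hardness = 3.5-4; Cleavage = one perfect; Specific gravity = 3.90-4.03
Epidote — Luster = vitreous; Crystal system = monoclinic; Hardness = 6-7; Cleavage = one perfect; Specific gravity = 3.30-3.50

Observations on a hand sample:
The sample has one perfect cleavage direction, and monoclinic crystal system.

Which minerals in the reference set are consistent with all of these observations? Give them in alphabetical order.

Biotite, Chlorite, Epidote, Gypsum, Malachite, Muscovite, Talc

One perfect cleavage direction: narrows the field to Muscovite, Sillimanite, Biotite, Talc, Molybdenite, Kyanite, Gypsum, Graphite, Goethite, Chlorite, Malachite, Epidote.
Monoclinic crystal system excludes Sillimanite, Molybdenite, Kyanite, Graphite, Goethite.
Remaining candidates: Biotite, Chlorite, Epidote, Gypsum, Malachite, Muscovite, Talc.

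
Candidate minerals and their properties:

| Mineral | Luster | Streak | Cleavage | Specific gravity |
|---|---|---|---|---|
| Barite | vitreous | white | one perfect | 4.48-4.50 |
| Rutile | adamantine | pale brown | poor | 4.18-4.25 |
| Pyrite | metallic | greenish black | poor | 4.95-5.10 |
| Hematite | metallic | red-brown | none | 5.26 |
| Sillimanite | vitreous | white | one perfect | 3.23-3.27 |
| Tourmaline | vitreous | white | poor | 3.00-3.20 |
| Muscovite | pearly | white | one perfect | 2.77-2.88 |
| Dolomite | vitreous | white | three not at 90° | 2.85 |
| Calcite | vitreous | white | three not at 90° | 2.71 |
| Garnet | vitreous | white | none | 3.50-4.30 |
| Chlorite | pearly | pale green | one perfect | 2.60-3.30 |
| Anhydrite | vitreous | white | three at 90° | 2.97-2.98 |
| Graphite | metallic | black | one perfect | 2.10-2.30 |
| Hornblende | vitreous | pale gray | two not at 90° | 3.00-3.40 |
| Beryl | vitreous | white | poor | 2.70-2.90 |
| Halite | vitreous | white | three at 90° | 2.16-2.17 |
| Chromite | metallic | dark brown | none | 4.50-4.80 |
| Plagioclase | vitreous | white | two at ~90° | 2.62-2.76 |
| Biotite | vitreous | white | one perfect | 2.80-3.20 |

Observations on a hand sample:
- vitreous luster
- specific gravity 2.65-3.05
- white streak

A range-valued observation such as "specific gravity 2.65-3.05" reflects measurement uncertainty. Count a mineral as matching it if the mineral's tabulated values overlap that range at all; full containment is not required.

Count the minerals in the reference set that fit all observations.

7

Vitreous luster: leaves Barite, Sillimanite, Tourmaline, Dolomite, Calcite, Garnet, Anhydrite, Hornblende, Beryl, Halite, Plagioclase, Biotite.
Specific gravity 2.65-3.05 rules out Barite, Sillimanite, Garnet, Halite.
White streak excludes Hornblende.
Consistent with every observation: Anhydrite, Beryl, Biotite, Calcite, Dolomite, Plagioclase, Tourmaline.
That is 7 minerals.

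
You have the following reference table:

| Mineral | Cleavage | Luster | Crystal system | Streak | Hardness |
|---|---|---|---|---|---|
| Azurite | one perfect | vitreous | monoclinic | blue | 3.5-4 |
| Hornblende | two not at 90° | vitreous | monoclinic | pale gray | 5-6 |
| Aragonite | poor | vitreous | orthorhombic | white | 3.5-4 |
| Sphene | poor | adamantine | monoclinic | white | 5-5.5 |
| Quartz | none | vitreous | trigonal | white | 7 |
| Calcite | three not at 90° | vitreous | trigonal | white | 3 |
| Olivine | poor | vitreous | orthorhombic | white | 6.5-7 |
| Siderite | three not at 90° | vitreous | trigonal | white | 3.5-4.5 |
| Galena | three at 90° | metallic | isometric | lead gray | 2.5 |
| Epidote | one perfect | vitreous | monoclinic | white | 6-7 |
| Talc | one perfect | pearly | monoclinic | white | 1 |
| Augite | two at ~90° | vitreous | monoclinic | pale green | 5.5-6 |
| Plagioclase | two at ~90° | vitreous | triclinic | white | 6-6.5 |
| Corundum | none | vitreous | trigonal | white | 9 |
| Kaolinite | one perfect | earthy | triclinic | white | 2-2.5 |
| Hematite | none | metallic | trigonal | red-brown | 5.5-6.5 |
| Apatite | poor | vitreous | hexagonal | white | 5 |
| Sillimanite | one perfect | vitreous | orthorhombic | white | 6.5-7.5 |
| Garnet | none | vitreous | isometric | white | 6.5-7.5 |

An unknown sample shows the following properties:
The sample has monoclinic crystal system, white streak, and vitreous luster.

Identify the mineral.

Monoclinic crystal system: leaves Azurite, Hornblende, Sphene, Epidote, Talc, Augite.
White streak rules out Azurite, Hornblende, Augite.
Vitreous luster: Epidote remains.
Only Epidote satisfies all observations.

Epidote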